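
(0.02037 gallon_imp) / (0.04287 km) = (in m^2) 1 gallon_imp = 0.00454609 m^3, so 0.02037 gallon_imp = 0.02037 * 0.00454609 = 9.2603853e-05 m^3. 1 km = 1000 m, so 0.04287 km = 0.04287 * 1000 = 42.87 m. Combine: 9.2603853e-05 m^3 / 42.87 m = 2.1601085e-06 m^2. Result: 2.1601085e-06 m^2 ≈ 2.16e-06 m^2 (4 s.f.). Final answer: 2.16e-06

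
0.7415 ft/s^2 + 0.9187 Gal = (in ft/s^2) 1 ft/s^2 = 0.3048 m/s^2, so 0.7415 ft/s^2 = 0.7415 * 0.3048 = 0.2260092 m/s^2. 1 Gal = 0.01 m/s^2, so 0.9187 Gal = 0.9187 * 0.01 = 0.009187 m/s^2. Sum: 0.2260092 + 0.009187 = 0.2351962 m/s^2. 1 ft/s^2 = 0.3048 m/s^2, so 0.2351962 m/s^2 = 0.2351962 / 0.3048 = 0.77164108 ft/s^2 ≈ 0.7716 ft/s^2 (4 s.f.). Final answer: 0.7716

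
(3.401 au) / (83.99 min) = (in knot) 1 au = 1.4959787e+11 m, so 3.401 au = 3.401 * 1.4959787e+11 = 5.0878236e+11 m. 1 min = 60 s, so 83.99 min = 83.99 * 60 = 5039.4 s. Combine: 5.0878236e+11 m / 5039.4 s = 1.009609e+08 m/s. 1 knot = 0.51444444 m/s, so 1.009609e+08 m/s = 1.009609e+08 / 0.51444444 = 1.9625229e+08 knot ≈ 1.963e+08 knot (4 s.f.). Final answer: 1.963e+08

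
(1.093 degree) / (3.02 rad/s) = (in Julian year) 1 degree = 0.017453293 rad, so 1.093 degree = 1.093 * 0.017453293 = 0.019076449 rad. 3.02 rad/s is already in rad/s. Combine: 0.019076449 rad / 3.02 rad/s = 0.0063167049 s. 1 Julian year = 31557600 s, so 0.0063167049 s = 0.0063167049 / 31557600 = 2.001643e-10 Julian year ≈ 2.002e-10 Julian year (4 s.f.). Final answer: 2.002e-10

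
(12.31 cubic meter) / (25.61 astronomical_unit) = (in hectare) 3.213e-16. Check: 12.31 cubic meter = 12.31 m^3. 1 astronomical_unit = 1.4959787e+11 m, so 25.61 astronomical_unit = 25.61 * 1.4959787e+11 = 3.8312015e+12 m. Combine: 12.31 m^3 / 3.8312015e+12 m = 3.2130913e-12 m^2. 1 hectare = 10000 m^2, so 3.2130913e-12 m^2 = 3.2130913e-12 / 10000 = 3.2130913e-16 hectare ≈ 3.213e-16 hectare (4 s.f.).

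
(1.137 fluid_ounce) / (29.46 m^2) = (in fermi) 1 fluid_ounce = 2.957353e-05 m^3, so 1.137 fluid_ounce = 1.137 * 2.957353e-05 = 3.3625103e-05 m^3. 29.46 m^2 is already in m^2. Combine: 3.3625103e-05 m^3 / 29.46 m^2 = 1.1413816e-06 m. 1 fermi = 1e-15 m, so 1.1413816e-06 m = 1.1413816e-06 / 1e-15 = 1.1413816e+09 fermi ≈ 1.141e+09 fermi (4 s.f.). Final answer: 1.141e+09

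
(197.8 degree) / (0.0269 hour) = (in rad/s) 1 degree = 0.017453293 rad, so 197.8 degree = 197.8 * 0.017453293 = 3.4522613 rad. 1 hour = 3600 s, so 0.0269 hour = 0.0269 * 3600 = 96.84 s. Combine: 3.4522613 rad / 96.84 s = 0.035649125 rad/s. Result: 0.035649125 rad/s ≈ 0.03565 rad/s (4 s.f.). Final answer: 0.03565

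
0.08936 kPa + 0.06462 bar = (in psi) 1 kPa = 1000 Pa, so 0.08936 kPa = 0.08936 * 1000 = 89.36 Pa. 1 bar = 100000 Pa, so 0.06462 bar = 0.06462 * 100000 = 6462 Pa. Sum: 89.36 + 6462 = 6551.36 Pa. 1 psi = 6894.7573 Pa, so 6551.36 Pa = 6551.36 / 6894.7573 = 0.95019443 psi ≈ 0.9502 psi (4 s.f.). Final answer: 0.9502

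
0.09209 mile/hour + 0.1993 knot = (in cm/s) 14.37. Check: 1 mile/hour = 0.44704 m/s, so 0.09209 mile/hour = 0.09209 * 0.44704 = 0.041167914 m/s. 1 knot = 0.51444444 m/s, so 0.1993 knot = 0.1993 * 0.51444444 = 0.10252878 m/s. Sum: 0.041167914 + 0.10252878 = 0.14369669 m/s. 1 cm/s = 0.01 m/s, so 0.14369669 m/s = 0.14369669 / 0.01 = 14.369669 cm/s ≈ 14.37 cm/s (4 s.f.).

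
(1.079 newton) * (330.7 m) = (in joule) 1.079 newton = 1.079 N. 330.7 m is already in m. Combine: 1.079 N * 330.7 m = 356.8253 J. 356.8253 J = 356.8253 joule ≈ 356.8 joule (4 s.f.). Final answer: 356.8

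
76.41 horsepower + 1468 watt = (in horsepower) 1 horsepower = 745.69987 W, so 76.41 horsepower = 76.41 * 745.69987 = 56978.927 W. 1468 watt = 1468 W. Sum: 56978.927 + 1468 = 58446.927 W. 1 horsepower = 745.69987 W, so 58446.927 W = 58446.927 / 745.69987 = 78.37862 horsepower ≈ 78.38 horsepower (4 s.f.). Final answer: 78.38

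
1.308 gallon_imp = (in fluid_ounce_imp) 209.3. Check: 1 gallon_imp = 0.00454609 m^3, so 1.308 gallon_imp = 1.308 * 0.00454609 = 0.0059462857 m^3. 1 fluid_ounce_imp = 2.8413063e-05 m^3, so 0.0059462857 m^3 = 0.0059462857 / 2.8413063e-05 = 209.28 fluid_ounce_imp ≈ 209.3 fluid_ounce_imp (4 s.f.).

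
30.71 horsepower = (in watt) 1 horsepower = 745.69987 W, so 30.71 horsepower = 30.71 * 745.69987 = 22900.443 W. 22900.443 W = 22900.443 watt ≈ 2.29e+04 watt (4 s.f.). Final answer: 2.29e+04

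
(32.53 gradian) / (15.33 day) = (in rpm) 3.684e-06. Check: 1 gradian = 0.015707963 rad, so 32.53 gradian = 32.53 * 0.015707963 = 0.51098005 rad. 1 day = 86400 s, so 15.33 day = 15.33 * 86400 = 1324512 s. Combine: 0.51098005 rad / 1324512 s = 3.857874e-07 rad/s. 1 rpm = 0.10471976 rad/s, so 3.857874e-07 rad/s = 3.857874e-07 / 0.10471976 = 3.6839983e-06 rpm ≈ 3.684e-06 rpm (4 s.f.).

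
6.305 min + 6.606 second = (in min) 1 min = 60 s, so 6.305 min = 6.305 * 60 = 378.3 s. 6.606 second = 6.606 s. Sum: 378.3 + 6.606 = 384.906 s. 1 min = 60 s, so 384.906 s = 384.906 / 60 = 6.4151 min ≈ 6.415 min (4 s.f.). Final answer: 6.415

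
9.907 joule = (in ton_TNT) 9.907 joule = 9.907 J. 1 ton_TNT = 4.184e+09 J, so 9.907 J = 9.907 / 4.184e+09 = 2.3678298e-09 ton_TNT ≈ 2.368e-09 ton_TNT (4 s.f.). Final answer: 2.368e-09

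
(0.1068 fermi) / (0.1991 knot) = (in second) 1.043e-15. Check: 1 fermi = 1e-15 m, so 0.1068 fermi = 0.1068 * 1e-15 = 1.068e-16 m. 1 knot = 0.51444444 m/s, so 0.1991 knot = 0.1991 * 0.51444444 = 0.10242589 m/s. Combine: 1.068e-16 m / 0.10242589 m/s = 1.0427051e-15 s. 1.0427051e-15 s = 1.0427051e-15 second ≈ 1.043e-15 second (4 s.f.).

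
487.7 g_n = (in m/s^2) 4783. Check: 1 g_n = 9.80665 m/s^2, so 487.7 g_n = 487.7 * 9.80665 = 4782.7032 m/s^2. Result: 4782.7032 m/s^2 ≈ 4783 m/s^2 (4 s.f.).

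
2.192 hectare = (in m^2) 1 hectare = 10000 m^2, so 2.192 hectare = 2.192 * 10000 = 21920 m^2. Result: 21920 m^2 ≈ 2.192e+04 m^2 (4 s.f.). Final answer: 2.192e+04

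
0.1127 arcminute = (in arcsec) 6.762. Check: 1 arcminute = 0.00029088821 rad, so 0.1127 arcminute = 0.1127 * 0.00029088821 = 3.2783101e-05 rad. 1 arcsec = 4.8481368e-06 rad, so 3.2783101e-05 rad = 3.2783101e-05 / 4.8481368e-06 = 6.762 arcsec.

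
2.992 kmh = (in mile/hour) 1.859. Check: 1 kmh = 0.27777778 m/s, so 2.992 kmh = 2.992 * 0.27777778 = 0.83111111 m/s. 1 mile/hour = 0.44704 m/s, so 0.83111111 m/s = 0.83111111 / 0.44704 = 1.8591426 mile/hour ≈ 1.859 mile/hour (4 s.f.).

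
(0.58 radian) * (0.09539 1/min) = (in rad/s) 0.0009221. Check: 0.58 radian = 0.58 rad. 1 1/min = 0.016666667 Hz, so 0.09539 1/min = 0.09539 * 0.016666667 = 0.0015898333 Hz. Combine: 0.58 rad * 0.0015898333 Hz = 0.00092210333 rad/s. Result: 0.00092210333 rad/s ≈ 0.0009221 rad/s (4 s.f.).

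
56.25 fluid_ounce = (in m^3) 1 fluid_ounce = 2.957353e-05 m^3, so 56.25 fluid_ounce = 56.25 * 2.957353e-05 = 0.001663511 m^3. Result: 0.001663511 m^3 ≈ 0.001664 m^3 (4 s.f.). Final answer: 0.001664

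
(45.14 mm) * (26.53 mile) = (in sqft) 1 mm = 0.001 m, so 45.14 mm = 45.14 * 0.001 = 0.04514 m. 1 mile = 1609.344 m, so 26.53 mile = 26.53 * 1609.344 = 42695.896 m. Combine: 0.04514 m * 42695.896 m = 1927.2928 m^2. 1 sqft = 0.09290304 m^2, so 1927.2928 m^2 = 1927.2928 / 0.09290304 = 20745.207 sqft ≈ 2.075e+04 sqft (4 s.f.). Final answer: 2.075e+04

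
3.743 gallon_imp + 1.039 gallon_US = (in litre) 20.95. Check: 1 gallon_imp = 0.00454609 m^3, so 3.743 gallon_imp = 3.743 * 0.00454609 = 0.017016015 m^3. 1 gallon_US = 0.0037854118 m^3, so 1.039 gallon_US = 1.039 * 0.0037854118 = 0.0039330428 m^3. Sum: 0.017016015 + 0.0039330428 = 0.020949058 m^3. 1 litre = 0.001 m^3, so 0.020949058 m^3 = 0.020949058 / 0.001 = 20.949058 litre ≈ 20.95 litre (4 s.f.).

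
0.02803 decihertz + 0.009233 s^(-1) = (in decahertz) 0.001204. Check: 1 decihertz = 0.1 Hz, so 0.02803 decihertz = 0.02803 * 0.1 = 0.002803 Hz. 0.009233 s^(-1) = 0.009233 Hz. Sum: 0.002803 + 0.009233 = 0.012036 Hz. 1 decahertz = 10 Hz, so 0.012036 Hz = 0.012036 / 10 = 0.0012036 decahertz ≈ 0.001204 decahertz (4 s.f.).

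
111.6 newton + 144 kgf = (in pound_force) 111.6 newton = 111.6 N. 1 kgf = 9.80665 N, so 144 kgf = 144 * 9.80665 = 1412.1576 N. Sum: 111.6 + 1412.1576 = 1523.7576 N. 1 pound_force = 4.4482216 N, so 1523.7576 N = 1523.7576 / 4.4482216 = 342.55434 pound_force ≈ 342.6 pound_force (4 s.f.). Final answer: 342.6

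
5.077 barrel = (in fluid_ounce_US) 1 barrel = 0.15898729 m^3, so 5.077 barrel = 5.077 * 0.15898729 = 0.8071785 m^3. 1 fluid_ounce_US = 2.957353e-05 m^3, so 0.8071785 m^3 = 0.8071785 / 2.957353e-05 = 27293.952 fluid_ounce_US ≈ 2.729e+04 fluid_ounce_US (4 s.f.). Final answer: 2.729e+04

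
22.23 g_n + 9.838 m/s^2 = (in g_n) 23.23. Check: 1 g_n = 9.80665 m/s^2, so 22.23 g_n = 22.23 * 9.80665 = 218.00183 m/s^2. 9.838 m/s^2 is already in m/s^2. Sum: 218.00183 + 9.838 = 227.83983 m/s^2. 1 g_n = 9.80665 m/s^2, so 227.83983 m/s^2 = 227.83983 / 9.80665 = 23.233197 g_n ≈ 23.23 g_n (4 s.f.).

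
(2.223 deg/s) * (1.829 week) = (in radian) 4.292e+04. Check: 1 deg/s = 0.017453293 rad/s, so 2.223 deg/s = 2.223 * 0.017453293 = 0.038798669 rad/s. 1 week = 604800 s, so 1.829 week = 1.829 * 604800 = 1106179.2 s. Combine: 0.038798669 rad/s * 1106179.2 s = 42918.281 rad. 42918.281 rad = 42918.281 radian ≈ 4.292e+04 radian (4 s.f.).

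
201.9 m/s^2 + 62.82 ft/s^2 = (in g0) 22.54. Check: 201.9 m/s^2 is already in m/s^2. 1 ft/s^2 = 0.3048 m/s^2, so 62.82 ft/s^2 = 62.82 * 0.3048 = 19.147536 m/s^2. Sum: 201.9 + 19.147536 = 221.04754 m/s^2. 1 g0 = 9.80665 m/s^2, so 221.04754 m/s^2 = 221.04754 / 9.80665 = 22.540576 g0 ≈ 22.54 g0 (4 s.f.).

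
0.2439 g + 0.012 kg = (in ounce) 1 g = 0.001 kg, so 0.2439 g = 0.2439 * 0.001 = 0.0002439 kg. 0.012 kg is already in kg. Sum: 0.0002439 + 0.012 = 0.0122439 kg. 1 ounce = 0.028349523 kg, so 0.0122439 kg = 0.0122439 / 0.028349523 = 0.43189086 ounce ≈ 0.4319 ounce (4 s.f.). Final answer: 0.4319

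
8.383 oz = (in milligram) 2.377e+05. Check: 1 oz = 0.028349523 kg, so 8.383 oz = 8.383 * 0.028349523 = 0.23765405 kg. 1 milligram = 1e-06 kg, so 0.23765405 kg = 0.23765405 / 1e-06 = 237654.05 milligram ≈ 2.377e+05 milligram (4 s.f.).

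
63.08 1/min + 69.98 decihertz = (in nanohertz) 1 1/min = 0.016666667 Hz, so 63.08 1/min = 63.08 * 0.016666667 = 1.0513333 Hz. 1 decihertz = 0.1 Hz, so 69.98 decihertz = 69.98 * 0.1 = 6.998 Hz. Sum: 1.0513333 + 6.998 = 8.0493333 Hz. 1 nanohertz = 1e-09 Hz, so 8.0493333 Hz = 8.0493333 / 1e-09 = 8.0493333e+09 nanohertz ≈ 8.049e+09 nanohertz (4 s.f.). Final answer: 8.049e+09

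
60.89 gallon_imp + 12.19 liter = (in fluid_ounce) 1 gallon_imp = 0.00454609 m^3, so 60.89 gallon_imp = 60.89 * 0.00454609 = 0.27681142 m^3. 1 liter = 0.001 m^3, so 12.19 liter = 12.19 * 0.001 = 0.01219 m^3. Sum: 0.27681142 + 0.01219 = 0.28900142 m^3. 1 fluid_ounce = 2.957353e-05 m^3, so 0.28900142 m^3 = 0.28900142 / 2.957353e-05 = 9772.3006 fluid_ounce ≈ 9772 fluid_ounce (4 s.f.). Final answer: 9772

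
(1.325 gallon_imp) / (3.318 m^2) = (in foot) 1 gallon_imp = 0.00454609 m^3, so 1.325 gallon_imp = 1.325 * 0.00454609 = 0.0060235693 m^3. 3.318 m^2 is already in m^2. Combine: 0.0060235693 m^3 / 3.318 m^2 = 0.0018154217 m. 1 foot = 0.3048 m, so 0.0018154217 m = 0.0018154217 / 0.3048 = 0.005956108 foot ≈ 0.005956 foot (4 s.f.). Final answer: 0.005956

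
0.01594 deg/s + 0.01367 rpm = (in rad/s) 0.00171. Check: 1 deg/s = 0.017453293 rad/s, so 0.01594 deg/s = 0.01594 * 0.017453293 = 0.00027820548 rad/s. 1 rpm = 0.10471976 rad/s, so 0.01367 rpm = 0.01367 * 0.10471976 = 0.0014315191 rad/s. Sum: 0.00027820548 + 0.0014315191 = 0.0017097245 rad/s. Result: 0.0017097245 rad/s ≈ 0.00171 rad/s (4 s.f.).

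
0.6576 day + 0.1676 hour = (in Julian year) 0.00182. Check: 1 day = 86400 s, so 0.6576 day = 0.6576 * 86400 = 56816.64 s. 1 hour = 3600 s, so 0.1676 hour = 0.1676 * 3600 = 603.36 s. Sum: 56816.64 + 603.36 = 57420 s. 1 Julian year = 31557600 s, so 57420 s = 57420 / 31557600 = 0.00181953 Julian year ≈ 0.00182 Julian year (4 s.f.).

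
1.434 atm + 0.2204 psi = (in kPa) 146.8. Check: 1 atm = 101325 Pa, so 1.434 atm = 1.434 * 101325 = 145300.05 Pa. 1 psi = 6894.7573 Pa, so 0.2204 psi = 0.2204 * 6894.7573 = 1519.6045 Pa. Sum: 145300.05 + 1519.6045 = 146819.65 Pa. 1 kPa = 1000 Pa, so 146819.65 Pa = 146819.65 / 1000 = 146.81965 kPa ≈ 146.8 kPa (4 s.f.).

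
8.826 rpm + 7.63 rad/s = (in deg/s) 490.1. Check: 1 rpm = 0.10471976 rad/s, so 8.826 rpm = 8.826 * 0.10471976 = 0.92425656 rad/s. 7.63 rad/s is already in rad/s. Sum: 0.92425656 + 7.63 = 8.5542566 rad/s. 1 deg/s = 0.017453293 rad/s, so 8.5542566 rad/s = 8.5542566 / 0.017453293 = 490.1228 deg/s ≈ 490.1 deg/s (4 s.f.).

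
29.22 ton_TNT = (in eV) 1 ton_TNT = 4.184e+09 J, so 29.22 ton_TNT = 29.22 * 4.184e+09 = 1.2225648e+11 J. 1 eV = 1.6021766e-19 J, so 1.2225648e+11 J = 1.2225648e+11 / 1.6021766e-19 = 7.6306493e+29 eV ≈ 7.631e+29 eV (4 s.f.). Final answer: 7.631e+29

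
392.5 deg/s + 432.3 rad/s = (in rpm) 4194. Check: 1 deg/s = 0.017453293 rad/s, so 392.5 deg/s = 392.5 * 0.017453293 = 6.8504173 rad/s. 432.3 rad/s is already in rad/s. Sum: 6.8504173 + 432.3 = 439.15042 rad/s. 1 rpm = 0.10471976 rad/s, so 439.15042 rad/s = 439.15042 / 0.10471976 = 4193.5776 rpm ≈ 4194 rpm (4 s.f.).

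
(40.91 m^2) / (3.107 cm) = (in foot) 40.91 m^2 is already in m^2. 1 cm = 0.01 m, so 3.107 cm = 3.107 * 0.01 = 0.03107 m. Combine: 40.91 m^2 / 0.03107 m = 1316.7042 m. 1 foot = 0.3048 m, so 1316.7042 m = 1316.7042 / 0.3048 = 4319.8957 foot ≈ 4320 foot (4 s.f.). Final answer: 4320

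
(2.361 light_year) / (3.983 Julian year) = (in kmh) 1 light_year = 9.4607305e+15 m, so 2.361 light_year = 2.361 * 9.4607305e+15 = 2.2336785e+16 m. 1 Julian year = 31557600 s, so 3.983 Julian year = 3.983 * 31557600 = 1.2569392e+08 s. Combine: 2.2336785e+16 m / 1.2569392e+08 s = 1.7770776e+08 m/s. 1 kmh = 0.27777778 m/s, so 1.7770776e+08 m/s = 1.7770776e+08 / 0.27777778 = 6.3974792e+08 kmh ≈ 6.397e+08 kmh (4 s.f.). Final answer: 6.397e+08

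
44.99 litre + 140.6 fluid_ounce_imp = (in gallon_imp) 10.78. Check: 1 litre = 0.001 m^3, so 44.99 litre = 44.99 * 0.001 = 0.04499 m^3. 1 fluid_ounce_imp = 2.8413063e-05 m^3, so 140.6 fluid_ounce_imp = 140.6 * 2.8413063e-05 = 0.0039948766 m^3. Sum: 0.04499 + 0.0039948766 = 0.048984877 m^3. 1 gallon_imp = 0.00454609 m^3, so 0.048984877 m^3 = 0.048984877 / 0.00454609 = 10.775166 gallon_imp ≈ 10.78 gallon_imp (4 s.f.).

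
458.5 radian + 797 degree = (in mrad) 4.724e+05. Check: 458.5 radian = 458.5 rad. 1 degree = 0.017453293 rad, so 797 degree = 797 * 0.017453293 = 13.910274 rad. Sum: 458.5 + 13.910274 = 472.41027 rad. 1 mrad = 0.001 rad, so 472.41027 rad = 472.41027 / 0.001 = 472410.27 mrad ≈ 4.724e+05 mrad (4 s.f.).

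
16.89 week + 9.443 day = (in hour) 1 week = 604800 s, so 16.89 week = 16.89 * 604800 = 10215072 s. 1 day = 86400 s, so 9.443 day = 9.443 * 86400 = 815875.2 s. Sum: 10215072 + 815875.2 = 11030947 s. 1 hour = 3600 s, so 11030947 s = 11030947 / 3600 = 3064.152 hour ≈ 3064 hour (4 s.f.). Final answer: 3064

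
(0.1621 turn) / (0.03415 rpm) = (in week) 0.0004709. Check: 1 turn = 6.2831853 rad, so 0.1621 turn = 0.1621 * 6.2831853 = 1.0185043 rad. 1 rpm = 0.10471976 rad/s, so 0.03415 rpm = 0.03415 * 0.10471976 = 0.0035761796 rad/s. Combine: 1.0185043 rad / 0.0035761796 rad/s = 284.80234 s. 1 week = 604800 s, so 284.80234 s = 284.80234 / 604800 = 0.00047090334 week ≈ 0.0004709 week (4 s.f.).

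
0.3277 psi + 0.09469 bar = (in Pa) 1 psi = 6894.7573 Pa, so 0.3277 psi = 0.3277 * 6894.7573 = 2259.412 Pa. 1 bar = 100000 Pa, so 0.09469 bar = 0.09469 * 100000 = 9469 Pa. Sum: 2259.412 + 9469 = 11728.412 Pa. Result: 11728.412 Pa ≈ 1.173e+04 Pa (4 s.f.). Final answer: 1.173e+04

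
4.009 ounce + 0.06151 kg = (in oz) 1 ounce = 0.028349523 kg, so 4.009 ounce = 4.009 * 0.028349523 = 0.11365324 kg. 0.06151 kg is already in kg. Sum: 0.11365324 + 0.06151 = 0.17516324 kg. 1 oz = 0.028349523 kg, so 0.17516324 kg = 0.17516324 / 0.028349523 = 6.1787014 oz ≈ 6.179 oz (4 s.f.). Final answer: 6.179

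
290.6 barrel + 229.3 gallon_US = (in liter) 1 barrel = 0.15898729 m^3, so 290.6 barrel = 290.6 * 0.15898729 = 46.201708 m^3. 1 gallon_US = 0.0037854118 m^3, so 229.3 gallon_US = 229.3 * 0.0037854118 = 0.86799492 m^3. Sum: 46.201708 + 0.86799492 = 47.069703 m^3. 1 liter = 0.001 m^3, so 47.069703 m^3 = 47.069703 / 0.001 = 47069.703 liter ≈ 4.707e+04 liter (4 s.f.). Final answer: 4.707e+04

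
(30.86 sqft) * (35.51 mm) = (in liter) 1 sqft = 0.09290304 m^2, so 30.86 sqft = 30.86 * 0.09290304 = 2.8669878 m^2. 1 mm = 0.001 m, so 35.51 mm = 35.51 * 0.001 = 0.03551 m. Combine: 2.8669878 m^2 * 0.03551 m = 0.10180674 m^3. 1 liter = 0.001 m^3, so 0.10180674 m^3 = 0.10180674 / 0.001 = 101.80674 liter ≈ 101.8 liter (4 s.f.). Final answer: 101.8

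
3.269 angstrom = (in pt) 1 angstrom = 1e-10 m, so 3.269 angstrom = 3.269 * 1e-10 = 3.269e-10 m. 1 pt = 0.00035277778 m, so 3.269e-10 m = 3.269e-10 / 0.00035277778 = 9.2664567e-07 pt ≈ 9.266e-07 pt (4 s.f.). Final answer: 9.266e-07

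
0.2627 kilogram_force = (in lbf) 1 kilogram_force = 9.80665 N, so 0.2627 kilogram_force = 0.2627 * 9.80665 = 2.576207 N. 1 lbf = 4.4482216 N, so 2.576207 N = 2.576207 / 4.4482216 = 0.57915436 lbf ≈ 0.5792 lbf (4 s.f.). Final answer: 0.5792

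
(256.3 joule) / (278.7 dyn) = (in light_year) 256.3 joule = 256.3 J. 1 dyn = 1e-05 N, so 278.7 dyn = 278.7 * 1e-05 = 0.002787 N. Combine: 256.3 J / 0.002787 N = 91962.684 m. 1 light_year = 9.4607305e+15 m, so 91962.684 m = 91962.684 / 9.4607305e+15 = 9.7204634e-12 light_year ≈ 9.72e-12 light_year (4 s.f.). Final answer: 9.72e-12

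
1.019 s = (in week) 1 week = 604800 s, so 1.019 s = 1.019 / 604800 = 1.6848545e-06 week ≈ 1.685e-06 week (4 s.f.). Final answer: 1.685e-06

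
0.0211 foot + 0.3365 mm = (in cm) 1 foot = 0.3048 m, so 0.0211 foot = 0.0211 * 0.3048 = 0.00643128 m. 1 mm = 0.001 m, so 0.3365 mm = 0.3365 * 0.001 = 0.0003365 m. Sum: 0.00643128 + 0.0003365 = 0.00676778 m. 1 cm = 0.01 m, so 0.00676778 m = 0.00676778 / 0.01 = 0.676778 cm ≈ 0.6768 cm (4 s.f.). Final answer: 0.6768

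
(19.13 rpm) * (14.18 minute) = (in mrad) 1.704e+06. Check: 1 rpm = 0.10471976 rad/s, so 19.13 rpm = 19.13 * 0.10471976 = 2.0032889 rad/s. 1 minute = 60 s, so 14.18 minute = 14.18 * 60 = 850.8 s. Combine: 2.0032889 rad/s * 850.8 s = 1704.3982 rad. 1 mrad = 0.001 rad, so 1704.3982 rad = 1704.3982 / 0.001 = 1704398.2 mrad ≈ 1.704e+06 mrad (4 s.f.).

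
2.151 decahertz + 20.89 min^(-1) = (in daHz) 1 decahertz = 10 Hz, so 2.151 decahertz = 2.151 * 10 = 21.51 Hz. 1 min^(-1) = 0.016666667 Hz, so 20.89 min^(-1) = 20.89 * 0.016666667 = 0.34816667 Hz. Sum: 21.51 + 0.34816667 = 21.858167 Hz. 1 daHz = 10 Hz, so 21.858167 Hz = 21.858167 / 10 = 2.1858167 daHz ≈ 2.186 daHz (4 s.f.). Final answer: 2.186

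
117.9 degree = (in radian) 2.058. Check: 1 degree = 0.017453293 rad, so 117.9 degree = 117.9 * 0.017453293 = 2.0577432 rad. 2.0577432 rad = 2.0577432 radian ≈ 2.058 radian (4 s.f.).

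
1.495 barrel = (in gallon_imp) 1 barrel = 0.15898729 m^3, so 1.495 barrel = 1.495 * 0.15898729 = 0.23768601 m^3. 1 gallon_imp = 0.00454609 m^3, so 0.23768601 m^3 = 0.23768601 / 0.00454609 = 52.283612 gallon_imp ≈ 52.28 gallon_imp (4 s.f.). Final answer: 52.28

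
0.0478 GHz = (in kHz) 1 GHz = 1e+09 Hz, so 0.0478 GHz = 0.0478 * 1e+09 = 47800000 Hz. 1 kHz = 1000 Hz, so 47800000 Hz = 47800000 / 1000 = 47800 kHz ≈ 4.78e+04 kHz (4 s.f.). Final answer: 4.78e+04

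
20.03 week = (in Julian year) 0.3839. Check: 1 week = 604800 s, so 20.03 week = 20.03 * 604800 = 12114144 s. 1 Julian year = 31557600 s, so 12114144 s = 12114144 / 31557600 = 0.38387406 Julian year ≈ 0.3839 Julian year (4 s.f.).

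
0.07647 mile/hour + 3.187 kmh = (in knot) 1.787. Check: 1 mile/hour = 0.44704 m/s, so 0.07647 mile/hour = 0.07647 * 0.44704 = 0.034185149 m/s. 1 kmh = 0.27777778 m/s, so 3.187 kmh = 3.187 * 0.27777778 = 0.88527778 m/s. Sum: 0.034185149 + 0.88527778 = 0.91946293 m/s. 1 knot = 0.51444444 m/s, so 0.91946293 m/s = 0.91946293 / 0.51444444 = 1.7872929 knot ≈ 1.787 knot (4 s.f.).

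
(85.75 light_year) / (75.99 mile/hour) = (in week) 1 light_year = 9.4607305e+15 m, so 85.75 light_year = 85.75 * 9.4607305e+15 = 8.1125764e+17 m. 1 mile/hour = 0.44704 m/s, so 75.99 mile/hour = 75.99 * 0.44704 = 33.97057 m/s. Combine: 8.1125764e+17 m / 33.97057 m/s = 2.388119e+16 s. 1 week = 604800 s, so 2.388119e+16 s = 2.388119e+16 / 604800 = 3.9486095e+10 week ≈ 3.949e+10 week (4 s.f.). Final answer: 3.949e+10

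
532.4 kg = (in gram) 1 gram = 0.001 kg, so 532.4 kg = 532.4 / 0.001 = 532400 gram ≈ 5.324e+05 gram (4 s.f.). Final answer: 5.324e+05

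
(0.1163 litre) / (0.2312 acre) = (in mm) 1 litre = 0.001 m^3, so 0.1163 litre = 0.1163 * 0.001 = 0.0001163 m^3. 1 acre = 4046.8564 m^2, so 0.2312 acre = 0.2312 * 4046.8564 = 935.6332 m^2. Combine: 0.0001163 m^3 / 935.6332 m^2 = 1.2430085e-07 m. 1 mm = 0.001 m, so 1.2430085e-07 m = 1.2430085e-07 / 0.001 = 0.00012430085 mm ≈ 0.0001243 mm (4 s.f.). Final answer: 0.0001243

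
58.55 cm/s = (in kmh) 2.108. Check: 1 cm/s = 0.01 m/s, so 58.55 cm/s = 58.55 * 0.01 = 0.5855 m/s. 1 kmh = 0.27777778 m/s, so 0.5855 m/s = 0.5855 / 0.27777778 = 2.1078 kmh ≈ 2.108 kmh (4 s.f.).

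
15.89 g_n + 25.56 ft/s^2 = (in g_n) 16.68. Check: 1 g_n = 9.80665 m/s^2, so 15.89 g_n = 15.89 * 9.80665 = 155.82767 m/s^2. 1 ft/s^2 = 0.3048 m/s^2, so 25.56 ft/s^2 = 25.56 * 0.3048 = 7.790688 m/s^2. Sum: 155.82767 + 7.790688 = 163.61836 m/s^2. 1 g_n = 9.80665 m/s^2, so 163.61836 m/s^2 = 163.61836 / 9.80665 = 16.684429 g_n ≈ 16.68 g_n (4 s.f.).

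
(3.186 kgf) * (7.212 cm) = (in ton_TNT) 1 kgf = 9.80665 N, so 3.186 kgf = 3.186 * 9.80665 = 31.243987 N. 1 cm = 0.01 m, so 7.212 cm = 7.212 * 0.01 = 0.07212 m. Combine: 31.243987 N * 0.07212 m = 2.2533163 J. 1 ton_TNT = 4.184e+09 J, so 2.2533163 J = 2.2533163 / 4.184e+09 = 5.3855553e-10 ton_TNT ≈ 5.386e-10 ton_TNT (4 s.f.). Final answer: 5.386e-10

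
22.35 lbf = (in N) 1 lbf = 4.4482216 N, so 22.35 lbf = 22.35 * 4.4482216 = 99.417753 N. Result: 99.417753 N ≈ 99.42 N (4 s.f.). Final answer: 99.42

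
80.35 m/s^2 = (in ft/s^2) 1 ft/s^2 = 0.3048 m/s^2, so 80.35 m/s^2 = 80.35 / 0.3048 = 263.61549 ft/s^2 ≈ 263.6 ft/s^2 (4 s.f.). Final answer: 263.6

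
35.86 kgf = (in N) 351.7. Check: 1 kgf = 9.80665 N, so 35.86 kgf = 35.86 * 9.80665 = 351.66647 N. Result: 351.66647 N ≈ 351.7 N (4 s.f.).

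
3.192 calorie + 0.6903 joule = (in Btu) 0.01331. Check: 1 calorie = 4.184 J, so 3.192 calorie = 3.192 * 4.184 = 13.355328 J. 0.6903 joule = 0.6903 J. Sum: 13.355328 + 0.6903 = 14.045628 J. 1 Btu = 1055.0559 J, so 14.045628 J = 14.045628 / 1055.0559 = 0.013312687 Btu ≈ 0.01331 Btu (4 s.f.).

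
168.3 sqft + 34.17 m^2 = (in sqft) 536.1. Check: 1 sqft = 0.09290304 m^2, so 168.3 sqft = 168.3 * 0.09290304 = 15.635582 m^2. 34.17 m^2 is already in m^2. Sum: 15.635582 + 34.17 = 49.805582 m^2. 1 sqft = 0.09290304 m^2, so 49.805582 m^2 = 49.805582 / 0.09290304 = 536.10282 sqft ≈ 536.1 sqft (4 s.f.).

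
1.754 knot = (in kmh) 1 knot = 0.51444444 m/s, so 1.754 knot = 1.754 * 0.51444444 = 0.90233556 m/s. 1 kmh = 0.27777778 m/s, so 0.90233556 m/s = 0.90233556 / 0.27777778 = 3.248408 kmh ≈ 3.248 kmh (4 s.f.). Final answer: 3.248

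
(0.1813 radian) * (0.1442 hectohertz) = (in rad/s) 0.1813 radian = 0.1813 rad. 1 hectohertz = 100 Hz, so 0.1442 hectohertz = 0.1442 * 100 = 14.42 Hz. Combine: 0.1813 rad * 14.42 Hz = 2.614346 rad/s. Result: 2.614346 rad/s ≈ 2.614 rad/s (4 s.f.). Final answer: 2.614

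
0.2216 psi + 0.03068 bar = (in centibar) 4.596. Check: 1 psi = 6894.7573 Pa, so 0.2216 psi = 0.2216 * 6894.7573 = 1527.8782 Pa. 1 bar = 100000 Pa, so 0.03068 bar = 0.03068 * 100000 = 3068 Pa. Sum: 1527.8782 + 3068 = 4595.8782 Pa. 1 centibar = 1000 Pa, so 4595.8782 Pa = 4595.8782 / 1000 = 4.5958782 centibar ≈ 4.596 centibar (4 s.f.).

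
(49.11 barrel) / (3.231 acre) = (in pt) 1 barrel = 0.15898729 m^3, so 49.11 barrel = 49.11 * 0.15898729 = 7.8078661 m^3. 1 acre = 4046.8564 m^2, so 3.231 acre = 3.231 * 4046.8564 = 13075.393 m^2. Combine: 7.8078661 m^3 / 13075.393 m^2 = 0.00059714197 m. 1 pt = 0.00035277778 m, so 0.00059714197 m = 0.00059714197 / 0.00035277778 = 1.6926859 pt ≈ 1.693 pt (4 s.f.). Final answer: 1.693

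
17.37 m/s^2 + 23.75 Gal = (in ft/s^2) 17.37 m/s^2 is already in m/s^2. 1 Gal = 0.01 m/s^2, so 23.75 Gal = 23.75 * 0.01 = 0.2375 m/s^2. Sum: 17.37 + 0.2375 = 17.6075 m/s^2. 1 ft/s^2 = 0.3048 m/s^2, so 17.6075 m/s^2 = 17.6075 / 0.3048 = 57.767388 ft/s^2 ≈ 57.77 ft/s^2 (4 s.f.). Final answer: 57.77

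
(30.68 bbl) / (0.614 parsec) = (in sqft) 1 bbl = 0.15898729 m^3, so 30.68 bbl = 30.68 * 0.15898729 = 4.8777302 m^3. 1 parsec = 3.0856776e+16 m, so 0.614 parsec = 0.614 * 3.0856776e+16 = 1.894606e+16 m. Combine: 4.8777302 m^3 / 1.894606e+16 m = 2.5745353e-16 m^2. 1 sqft = 0.09290304 m^2, so 2.5745353e-16 m^2 = 2.5745353e-16 / 0.09290304 = 2.7712068e-15 sqft ≈ 2.771e-15 sqft (4 s.f.). Final answer: 2.771e-15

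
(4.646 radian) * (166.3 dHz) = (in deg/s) 4.646 radian = 4.646 rad. 1 dHz = 0.1 Hz, so 166.3 dHz = 166.3 * 0.1 = 16.63 Hz. Combine: 4.646 rad * 16.63 Hz = 77.26298 rad/s. 1 deg/s = 0.017453293 rad/s, so 77.26298 rad/s = 77.26298 / 0.017453293 = 4426.8427 deg/s ≈ 4427 deg/s (4 s.f.). Final answer: 4427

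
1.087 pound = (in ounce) 1 pound = 0.45359237 kg, so 1.087 pound = 1.087 * 0.45359237 = 0.49305491 kg. 1 ounce = 0.028349523 kg, so 0.49305491 kg = 0.49305491 / 0.028349523 = 17.392 ounce ≈ 17.39 ounce (4 s.f.). Final answer: 17.39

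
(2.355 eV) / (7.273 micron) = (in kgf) 5.29e-15. Check: 1 eV = 1.6021766e-19 J, so 2.355 eV = 2.355 * 1.6021766e-19 = 3.773126e-19 J. 1 micron = 1e-06 m, so 7.273 micron = 7.273 * 1e-06 = 7.273e-06 m. Combine: 3.773126e-19 J / 7.273e-06 m = 5.1878537e-14 N. 1 kgf = 9.80665 N, so 5.1878537e-14 N = 5.1878537e-14 / 9.80665 = 5.2901385e-15 kgf ≈ 5.29e-15 kgf (4 s.f.).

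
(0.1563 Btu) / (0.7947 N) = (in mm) 1 Btu = 1055.0559 J, so 0.1563 Btu = 0.1563 * 1055.0559 = 164.90523 J. 0.7947 N is already in N. Combine: 164.90523 J / 0.7947 N = 207.50627 m. 1 mm = 0.001 m, so 207.50627 m = 207.50627 / 0.001 = 207506.27 mm ≈ 2.075e+05 mm (4 s.f.). Final answer: 2.075e+05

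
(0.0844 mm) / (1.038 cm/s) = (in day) 1 mm = 0.001 m, so 0.0844 mm = 0.0844 * 0.001 = 8.44e-05 m. 1 cm/s = 0.01 m/s, so 1.038 cm/s = 1.038 * 0.01 = 0.01038 m/s. Combine: 8.44e-05 m / 0.01038 m/s = 0.0081310212 s. 1 day = 86400 s, so 0.0081310212 s = 0.0081310212 / 86400 = 9.4109042e-08 day ≈ 9.411e-08 day (4 s.f.). Final answer: 9.411e-08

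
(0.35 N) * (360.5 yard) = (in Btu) 0.1094. Check: 0.35 N is already in N. 1 yard = 0.9144 m, so 360.5 yard = 360.5 * 0.9144 = 329.6412 m. Combine: 0.35 N * 329.6412 m = 115.37442 J. 1 Btu = 1055.0559 J, so 115.37442 J = 115.37442 / 1055.0559 = 0.10935385 Btu ≈ 0.1094 Btu (4 s.f.).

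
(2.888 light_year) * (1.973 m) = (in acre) 1 light_year = 9.4607305e+15 m, so 2.888 light_year = 2.888 * 9.4607305e+15 = 2.732259e+16 m. 1.973 m is already in m. Combine: 2.732259e+16 m * 1.973 m = 5.3907469e+16 m^2. 1 acre = 4046.8564 m^2, so 5.3907469e+16 m^2 = 5.3907469e+16 / 4046.8564 = 1.3320826e+13 acre ≈ 1.332e+13 acre (4 s.f.). Final answer: 1.332e+13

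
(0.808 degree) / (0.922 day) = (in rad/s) 1 degree = 0.017453293 rad, so 0.808 degree = 0.808 * 0.017453293 = 0.01410226 rad. 1 day = 86400 s, so 0.922 day = 0.922 * 86400 = 79660.8 s. Combine: 0.01410226 rad / 79660.8 s = 1.7702886e-07 rad/s. Result: 1.7702886e-07 rad/s ≈ 1.77e-07 rad/s (4 s.f.). Final answer: 1.77e-07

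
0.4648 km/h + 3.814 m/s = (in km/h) 1 km/h = 0.27777778 m/s, so 0.4648 km/h = 0.4648 * 0.27777778 = 0.12911111 m/s. 3.814 m/s is already in m/s. Sum: 0.12911111 + 3.814 = 3.9431111 m/s. 1 km/h = 0.27777778 m/s, so 3.9431111 m/s = 3.9431111 / 0.27777778 = 14.1952 km/h ≈ 14.2 km/h (4 s.f.). Final answer: 14.2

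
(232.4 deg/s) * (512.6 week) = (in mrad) 1.257e+12. Check: 1 deg/s = 0.017453293 rad/s, so 232.4 deg/s = 232.4 * 0.017453293 = 4.0561452 rad/s. 1 week = 604800 s, so 512.6 week = 512.6 * 604800 = 3.1002048e+08 s. Combine: 4.0561452 rad/s * 3.1002048e+08 s = 1.2574881e+09 rad. 1 mrad = 0.001 rad, so 1.2574881e+09 rad = 1.2574881e+09 / 0.001 = 1.2574881e+12 mrad ≈ 1.257e+12 mrad (4 s.f.).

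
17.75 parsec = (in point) 1.553e+21. Check: 1 parsec = 3.0856776e+16 m, so 17.75 parsec = 17.75 * 3.0856776e+16 = 5.4770777e+17 m. 1 point = 0.00035277778 m, so 5.4770777e+17 m = 5.4770777e+17 / 0.00035277778 = 1.5525575e+21 point ≈ 1.553e+21 point (4 s.f.).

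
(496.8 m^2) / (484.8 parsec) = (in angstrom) 3.321e-07. Check: 496.8 m^2 is already in m^2. 1 parsec = 3.0856776e+16 m, so 484.8 parsec = 484.8 * 3.0856776e+16 = 1.4959365e+19 m. Combine: 496.8 m^2 / 1.4959365e+19 m = 3.3209966e-17 m. 1 angstrom = 1e-10 m, so 3.3209966e-17 m = 3.3209966e-17 / 1e-10 = 3.3209966e-07 angstrom ≈ 3.321e-07 angstrom (4 s.f.).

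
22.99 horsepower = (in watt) 1 horsepower = 745.69987 W, so 22.99 horsepower = 22.99 * 745.69987 = 17143.64 W. 17143.64 W = 17143.64 watt ≈ 1.714e+04 watt (4 s.f.). Final answer: 1.714e+04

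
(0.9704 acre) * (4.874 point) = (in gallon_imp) 1 acre = 4046.8564 m^2, so 0.9704 acre = 0.9704 * 4046.8564 = 3927.0695 m^2. 1 point = 0.00035277778 m, so 4.874 point = 4.874 * 0.00035277778 = 0.0017194389 m. Combine: 3927.0695 m^2 * 0.0017194389 m = 6.752356 m^3. 1 gallon_imp = 0.00454609 m^3, so 6.752356 m^3 = 6.752356 / 0.00454609 = 1485.3107 gallon_imp ≈ 1485 gallon_imp (4 s.f.). Final answer: 1485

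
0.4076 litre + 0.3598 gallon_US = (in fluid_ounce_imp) 1 litre = 0.001 m^3, so 0.4076 litre = 0.4076 * 0.001 = 0.0004076 m^3. 1 gallon_US = 0.0037854118 m^3, so 0.3598 gallon_US = 0.3598 * 0.0037854118 = 0.0013619912 m^3. Sum: 0.0004076 + 0.0013619912 = 0.0017695912 m^3. 1 fluid_ounce_imp = 2.8413063e-05 m^3, so 0.0017695912 m^3 = 0.0017695912 / 2.8413063e-05 = 62.280902 fluid_ounce_imp ≈ 62.28 fluid_ounce_imp (4 s.f.). Final answer: 62.28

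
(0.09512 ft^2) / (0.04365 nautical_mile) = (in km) 1.093e-07. Check: 1 ft^2 = 0.09290304 m^2, so 0.09512 ft^2 = 0.09512 * 0.09290304 = 0.0088369372 m^2. 1 nautical_mile = 1852 m, so 0.04365 nautical_mile = 0.04365 * 1852 = 80.8398 m. Combine: 0.0088369372 m^2 / 80.8398 m = 0.00010931419 m. 1 km = 1000 m, so 0.00010931419 m = 0.00010931419 / 1000 = 1.0931419e-07 km ≈ 1.093e-07 km (4 s.f.).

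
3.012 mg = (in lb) 6.64e-06. Check: 1 mg = 1e-06 kg, so 3.012 mg = 3.012 * 1e-06 = 3.012e-06 kg. 1 lb = 0.45359237 kg, so 3.012e-06 kg = 3.012e-06 / 0.45359237 = 6.6403233e-06 lb ≈ 6.64e-06 lb (4 s.f.).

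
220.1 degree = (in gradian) 1 degree = 0.017453293 rad, so 220.1 degree = 220.1 * 0.017453293 = 3.8414697 rad. 1 gradian = 0.015707963 rad, so 3.8414697 rad = 3.8414697 / 0.015707963 = 244.55556 gradian ≈ 244.6 gradian (4 s.f.). Final answer: 244.6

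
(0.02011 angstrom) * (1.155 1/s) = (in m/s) 2.323e-12. Check: 1 angstrom = 1e-10 m, so 0.02011 angstrom = 0.02011 * 1e-10 = 2.011e-12 m. 1.155 1/s = 1.155 Hz. Combine: 2.011e-12 m * 1.155 Hz = 2.322705e-12 m/s. Result: 2.322705e-12 m/s ≈ 2.323e-12 m/s (4 s.f.).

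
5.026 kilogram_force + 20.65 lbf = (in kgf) 14.39. Check: 1 kilogram_force = 9.80665 N, so 5.026 kilogram_force = 5.026 * 9.80665 = 49.288223 N. 1 lbf = 4.4482216 N, so 20.65 lbf = 20.65 * 4.4482216 = 91.855776 N. Sum: 49.288223 + 91.855776 = 141.144 N. 1 kgf = 9.80665 N, so 141.144 N = 141.144 / 9.80665 = 14.392682 kgf ≈ 14.39 kgf (4 s.f.).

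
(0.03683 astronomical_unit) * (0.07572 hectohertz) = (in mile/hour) 9.332e+10. Check: 1 astronomical_unit = 1.4959787e+11 m, so 0.03683 astronomical_unit = 0.03683 * 1.4959787e+11 = 5.5096896e+09 m. 1 hectohertz = 100 Hz, so 0.07572 hectohertz = 0.07572 * 100 = 7.572 Hz. Combine: 5.5096896e+09 m * 7.572 Hz = 4.1719369e+10 m/s. 1 mile/hour = 0.44704 m/s, so 4.1719369e+10 m/s = 4.1719369e+10 / 0.44704 = 9.3323572e+10 mile/hour ≈ 9.332e+10 mile/hour (4 s.f.).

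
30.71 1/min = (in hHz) 0.005118. Check: 1 1/min = 0.016666667 Hz, so 30.71 1/min = 30.71 * 0.016666667 = 0.51183333 Hz. 1 hHz = 100 Hz, so 0.51183333 Hz = 0.51183333 / 100 = 0.0051183333 hHz ≈ 0.005118 hHz (4 s.f.).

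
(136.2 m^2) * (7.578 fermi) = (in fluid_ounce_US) 136.2 m^2 is already in m^2. 1 fermi = 1e-15 m, so 7.578 fermi = 7.578 * 1e-15 = 7.578e-15 m. Combine: 136.2 m^2 * 7.578e-15 m = 1.0321236e-12 m^3. 1 fluid_ounce_US = 2.957353e-05 m^3, so 1.0321236e-12 m^3 = 1.0321236e-12 / 2.957353e-05 = 3.4900251e-08 fluid_ounce_US ≈ 3.49e-08 fluid_ounce_US (4 s.f.). Final answer: 3.49e-08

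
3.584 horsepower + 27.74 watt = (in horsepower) 3.621. Check: 1 horsepower = 745.69987 W, so 3.584 horsepower = 3.584 * 745.69987 = 2672.5883 W. 27.74 watt = 27.74 W. Sum: 2672.5883 + 27.74 = 2700.3283 W. 1 horsepower = 745.69987 W, so 2700.3283 W = 2700.3283 / 745.69987 = 3.6212 horsepower ≈ 3.621 horsepower (4 s.f.).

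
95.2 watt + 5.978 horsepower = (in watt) 4553. Check: 95.2 watt = 95.2 W. 1 horsepower = 745.69987 W, so 5.978 horsepower = 5.978 * 745.69987 = 4457.7938 W. Sum: 95.2 + 4457.7938 = 4552.9938 W. 4552.9938 W = 4552.9938 watt ≈ 4553 watt (4 s.f.).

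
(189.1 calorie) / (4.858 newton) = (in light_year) 1 calorie = 4.184 J, so 189.1 calorie = 189.1 * 4.184 = 791.1944 J. 4.858 newton = 4.858 N. Combine: 791.1944 J / 4.858 N = 162.86422 m. 1 light_year = 9.4607305e+15 m, so 162.86422 m = 162.86422 / 9.4607305e+15 = 1.7214762e-14 light_year ≈ 1.721e-14 light_year (4 s.f.). Final answer: 1.721e-14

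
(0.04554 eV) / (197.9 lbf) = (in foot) 2.719e-23. Check: 1 eV = 1.6021766e-19 J, so 0.04554 eV = 0.04554 * 1.6021766e-19 = 7.2963124e-21 J. 1 lbf = 4.4482216 N, so 197.9 lbf = 197.9 * 4.4482216 = 880.30306 N. Combine: 7.2963124e-21 J / 880.30306 N = 8.2884097e-24 m. 1 foot = 0.3048 m, so 8.2884097e-24 m = 8.2884097e-24 / 0.3048 = 2.7192945e-23 foot ≈ 2.719e-23 foot (4 s.f.).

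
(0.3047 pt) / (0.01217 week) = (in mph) 1 pt = 0.00035277778 m, so 0.3047 pt = 0.3047 * 0.00035277778 = 0.00010749139 m. 1 week = 604800 s, so 0.01217 week = 0.01217 * 604800 = 7360.416 s. Combine: 0.00010749139 m / 7360.416 s = 1.4603983e-08 m/s. 1 mph = 0.44704 m/s, so 1.4603983e-08 m/s = 1.4603983e-08 / 0.44704 = 3.2668179e-08 mph ≈ 3.267e-08 mph (4 s.f.). Final answer: 3.267e-08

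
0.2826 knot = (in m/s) 0.1454. Check: 1 knot = 0.51444444 m/s, so 0.2826 knot = 0.2826 * 0.51444444 = 0.145382 m/s. Result: 0.145382 m/s ≈ 0.1454 m/s (4 s.f.).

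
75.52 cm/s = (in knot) 1.468. Check: 1 cm/s = 0.01 m/s, so 75.52 cm/s = 75.52 * 0.01 = 0.7552 m/s. 1 knot = 0.51444444 m/s, so 0.7552 m/s = 0.7552 / 0.51444444 = 1.4679914 knot ≈ 1.468 knot (4 s.f.).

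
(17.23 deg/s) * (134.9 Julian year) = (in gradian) 1 deg/s = 0.017453293 rad/s, so 17.23 deg/s = 17.23 * 0.017453293 = 0.30072023 rad/s. 1 Julian year = 31557600 s, so 134.9 Julian year = 134.9 * 31557600 = 4.2571202e+09 s. Combine: 0.30072023 rad/s * 4.2571202e+09 s = 1.2802022e+09 rad. 1 gradian = 0.015707963 rad, so 1.2802022e+09 rad = 1.2802022e+09 / 0.015707963 = 8.1500202e+10 gradian ≈ 8.15e+10 gradian (4 s.f.). Final answer: 8.15e+10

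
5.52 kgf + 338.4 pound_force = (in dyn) 1.559e+08. Check: 1 kgf = 9.80665 N, so 5.52 kgf = 5.52 * 9.80665 = 54.132708 N. 1 pound_force = 4.4482216 N, so 338.4 pound_force = 338.4 * 4.4482216 = 1505.2782 N. Sum: 54.132708 + 1505.2782 = 1559.4109 N. 1 dyn = 1e-05 N, so 1559.4109 N = 1559.4109 / 1e-05 = 1.5594109e+08 dyn ≈ 1.559e+08 dyn (4 s.f.).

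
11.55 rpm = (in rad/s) 1.21. Check: 1 rpm = 0.10471976 rad/s, so 11.55 rpm = 11.55 * 0.10471976 = 1.2095132 rad/s. Result: 1.2095132 rad/s ≈ 1.21 rad/s (4 s.f.).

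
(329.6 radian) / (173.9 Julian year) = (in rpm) 329.6 radian = 329.6 rad. 1 Julian year = 31557600 s, so 173.9 Julian year = 173.9 * 31557600 = 5.4878666e+09 s. Combine: 329.6 rad / 5.4878666e+09 s = 6.0059769e-08 rad/s. 1 rpm = 0.10471976 rad/s, so 6.0059769e-08 rad/s = 6.0059769e-08 / 0.10471976 = 5.7352854e-07 rpm ≈ 5.735e-07 rpm (4 s.f.). Final answer: 5.735e-07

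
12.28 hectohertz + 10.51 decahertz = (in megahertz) 0.001333. Check: 1 hectohertz = 100 Hz, so 12.28 hectohertz = 12.28 * 100 = 1228 Hz. 1 decahertz = 10 Hz, so 10.51 decahertz = 10.51 * 10 = 105.1 Hz. Sum: 1228 + 105.1 = 1333.1 Hz. 1 megahertz = 1000000 Hz, so 1333.1 Hz = 1333.1 / 1000000 = 0.0013331 megahertz ≈ 0.001333 megahertz (4 s.f.).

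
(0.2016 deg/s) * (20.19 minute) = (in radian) 4.262. Check: 1 deg/s = 0.017453293 rad/s, so 0.2016 deg/s = 0.2016 * 0.017453293 = 0.0035185838 rad/s. 1 minute = 60 s, so 20.19 minute = 20.19 * 60 = 1211.4 s. Combine: 0.0035185838 rad/s * 1211.4 s = 4.2624124 rad. 4.2624124 rad = 4.2624124 radian ≈ 4.262 radian (4 s.f.).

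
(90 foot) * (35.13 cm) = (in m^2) 9.637. Check: 1 foot = 0.3048 m, so 90 foot = 90 * 0.3048 = 27.432 m. 1 cm = 0.01 m, so 35.13 cm = 35.13 * 0.01 = 0.3513 m. Combine: 27.432 m * 0.3513 m = 9.6368616 m^2. Result: 9.6368616 m^2 ≈ 9.637 m^2 (4 s.f.).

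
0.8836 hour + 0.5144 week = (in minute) 5238. Check: 1 hour = 3600 s, so 0.8836 hour = 0.8836 * 3600 = 3180.96 s. 1 week = 604800 s, so 0.5144 week = 0.5144 * 604800 = 311109.12 s. Sum: 3180.96 + 311109.12 = 314290.08 s. 1 minute = 60 s, so 314290.08 s = 314290.08 / 60 = 5238.168 minute ≈ 5238 minute (4 s.f.).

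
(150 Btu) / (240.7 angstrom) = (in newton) 6.575e+12. Check: 1 Btu = 1055.0559 J, so 150 Btu = 150 * 1055.0559 = 158258.38 J. 1 angstrom = 1e-10 m, so 240.7 angstrom = 240.7 * 1e-10 = 2.407e-08 m. Combine: 158258.38 J / 2.407e-08 m = 6.5749222e+12 N. 6.5749222e+12 N = 6.5749222e+12 newton ≈ 6.575e+12 newton (4 s.f.).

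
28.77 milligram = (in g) 1 milligram = 1e-06 kg, so 28.77 milligram = 28.77 * 1e-06 = 2.877e-05 kg. 1 g = 0.001 kg, so 2.877e-05 kg = 2.877e-05 / 0.001 = 0.02877 g. Final answer: 0.02877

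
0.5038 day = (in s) 1 day = 86400 s, so 0.5038 day = 0.5038 * 86400 = 43528.32 s. Result: 43528.32 s ≈ 4.353e+04 s (4 s.f.). Final answer: 4.353e+04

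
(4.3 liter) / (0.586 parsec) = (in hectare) 1 liter = 0.001 m^3, so 4.3 liter = 4.3 * 0.001 = 0.0043 m^3. 1 parsec = 3.0856776e+16 m, so 0.586 parsec = 0.586 * 3.0856776e+16 = 1.8082071e+16 m. Combine: 0.0043 m^3 / 1.8082071e+16 m = 2.3780462e-19 m^2. 1 hectare = 10000 m^2, so 2.3780462e-19 m^2 = 2.3780462e-19 / 10000 = 2.3780462e-23 hectare ≈ 2.378e-23 hectare (4 s.f.). Final answer: 2.378e-23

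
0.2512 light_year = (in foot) 1 light_year = 9.4607305e+15 m, so 0.2512 light_year = 0.2512 * 9.4607305e+15 = 2.3765355e+15 m. 1 foot = 0.3048 m, so 2.3765355e+15 m = 2.3765355e+15 / 0.3048 = 7.7970325e+15 foot ≈ 7.797e+15 foot (4 s.f.). Final answer: 7.797e+15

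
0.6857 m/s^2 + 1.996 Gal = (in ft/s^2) 2.315. Check: 0.6857 m/s^2 is already in m/s^2. 1 Gal = 0.01 m/s^2, so 1.996 Gal = 1.996 * 0.01 = 0.01996 m/s^2. Sum: 0.6857 + 0.01996 = 0.70566 m/s^2. 1 ft/s^2 = 0.3048 m/s^2, so 0.70566 m/s^2 = 0.70566 / 0.3048 = 2.3151575 ft/s^2 ≈ 2.315 ft/s^2 (4 s.f.).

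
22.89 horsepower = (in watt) 1 horsepower = 745.69987 W, so 22.89 horsepower = 22.89 * 745.69987 = 17069.07 W. 17069.07 W = 17069.07 watt ≈ 1.707e+04 watt (4 s.f.). Final answer: 1.707e+04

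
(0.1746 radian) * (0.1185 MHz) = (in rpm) 0.1746 radian = 0.1746 rad. 1 MHz = 1000000 Hz, so 0.1185 MHz = 0.1185 * 1000000 = 118500 Hz. Combine: 0.1746 rad * 118500 Hz = 20690.1 rad/s. 1 rpm = 0.10471976 rad/s, so 20690.1 rad/s = 20690.1 / 0.10471976 = 197575.9 rpm ≈ 1.976e+05 rpm (4 s.f.). Final answer: 1.976e+05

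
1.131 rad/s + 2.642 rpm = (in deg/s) 80.65. Check: 1.131 rad/s is already in rad/s. 1 rpm = 0.10471976 rad/s, so 2.642 rpm = 2.642 * 0.10471976 = 0.27666959 rad/s. Sum: 1.131 + 0.27666959 = 1.4076696 rad/s. 1 deg/s = 0.017453293 rad/s, so 1.4076696 rad/s = 1.4076696 / 0.017453293 = 80.653527 deg/s ≈ 80.65 deg/s (4 s.f.).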